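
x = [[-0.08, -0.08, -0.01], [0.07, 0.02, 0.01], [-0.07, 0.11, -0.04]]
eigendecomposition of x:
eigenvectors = [[-0.03+0.00j,  0.24+0.16j,  (0.24-0.16j)],[-0.11+0.00j,  (0.02-0.23j),  0.02+0.23j],[(0.99+0j),  (-0.93+0j),  -0.93-0.00j]]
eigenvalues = [(-0.05+0j), (-0.02+0.04j), (-0.02-0.04j)]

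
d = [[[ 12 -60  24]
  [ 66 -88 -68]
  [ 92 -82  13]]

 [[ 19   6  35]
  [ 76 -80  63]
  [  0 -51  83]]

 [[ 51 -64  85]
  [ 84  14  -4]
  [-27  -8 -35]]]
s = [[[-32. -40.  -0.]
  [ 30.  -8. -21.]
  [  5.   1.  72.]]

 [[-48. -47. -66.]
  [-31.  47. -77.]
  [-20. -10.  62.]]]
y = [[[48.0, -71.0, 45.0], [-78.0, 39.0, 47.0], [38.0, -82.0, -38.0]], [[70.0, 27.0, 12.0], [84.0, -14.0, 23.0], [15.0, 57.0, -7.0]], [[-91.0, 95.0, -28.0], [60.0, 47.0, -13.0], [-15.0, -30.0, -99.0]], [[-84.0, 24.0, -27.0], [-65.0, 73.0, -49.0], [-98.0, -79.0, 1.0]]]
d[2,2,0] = -27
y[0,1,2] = 47.0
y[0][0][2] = 45.0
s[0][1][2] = -21.0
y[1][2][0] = 15.0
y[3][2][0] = -98.0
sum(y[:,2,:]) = -337.0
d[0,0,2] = 24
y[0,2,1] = -82.0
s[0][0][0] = -32.0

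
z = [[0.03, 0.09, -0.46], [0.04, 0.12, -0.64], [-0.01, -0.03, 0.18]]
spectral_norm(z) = 0.82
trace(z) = 0.33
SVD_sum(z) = [[0.03, 0.09, -0.46], [0.04, 0.12, -0.64], [-0.01, -0.03, 0.18]] + [[0.0, 0.00, 0.0],[-0.00, -0.00, -0.0],[0.00, 0.0, 0.00]] + [[-0.00, 0.00, 0.00],  [0.00, -0.00, -0.00],  [0.0, -0.0, -0.0]]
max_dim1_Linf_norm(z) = 0.64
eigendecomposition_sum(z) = [[0.03, 0.09, -0.48], [0.04, 0.12, -0.66], [-0.01, -0.03, 0.18]] + [[-0.00, 0.00, 0.00], [0.0, -0.0, -0.00], [0.0, -0.00, -0.0]] + [[0.0, 0.00, 0.02], [0.0, 0.00, 0.02], [0.00, 0.0, 0.0]]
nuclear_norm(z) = 0.83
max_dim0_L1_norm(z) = 1.28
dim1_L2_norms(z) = [0.47, 0.65, 0.18]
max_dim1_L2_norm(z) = 0.65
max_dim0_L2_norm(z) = 0.81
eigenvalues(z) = [0.32, -0.0, 0.01]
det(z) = 0.00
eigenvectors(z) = [[-0.58, -0.95, 0.77], [-0.79, 0.32, 0.62], [0.21, 0.00, 0.15]]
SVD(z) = [[-0.57, 0.58, -0.58], [-0.79, -0.2, 0.58], [0.22, 0.79, 0.58]] @ diag([0.8243614176515911, 0.005315363342117555, 4.388918347198842e-20]) @ [[-0.06, -0.19, 0.98],[0.31, 0.93, 0.20],[0.95, -0.32, -0.0]]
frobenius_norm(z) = 0.82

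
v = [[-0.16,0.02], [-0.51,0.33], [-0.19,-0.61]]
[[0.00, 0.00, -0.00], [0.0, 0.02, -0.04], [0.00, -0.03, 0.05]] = v @ [[-0.00,-0.01,0.02], [0.00,0.05,-0.09]]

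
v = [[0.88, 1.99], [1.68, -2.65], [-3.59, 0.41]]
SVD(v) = [[0.04,0.73], [-0.63,-0.51], [0.77,-0.46]] @ diag([4.332442363028264, 2.9775061999999393]) @ [[-0.88, 0.48], [0.48, 0.88]]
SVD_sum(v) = [[-0.16,  0.09], [2.41,  -1.32], [-2.93,  1.61]] + [[1.04, 1.9], [-0.73, -1.33], [-0.66, -1.2]]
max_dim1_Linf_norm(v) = 3.59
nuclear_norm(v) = 7.31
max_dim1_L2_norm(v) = 3.61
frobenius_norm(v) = 5.26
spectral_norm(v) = 4.33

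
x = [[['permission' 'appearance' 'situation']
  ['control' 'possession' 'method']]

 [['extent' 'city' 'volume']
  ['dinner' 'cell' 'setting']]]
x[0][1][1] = 'possession'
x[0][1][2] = 'method'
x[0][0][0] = 'permission'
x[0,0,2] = 'situation'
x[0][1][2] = 'method'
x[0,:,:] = [['permission', 'appearance', 'situation'], ['control', 'possession', 'method']]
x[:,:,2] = [['situation', 'method'], ['volume', 'setting']]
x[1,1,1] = 'cell'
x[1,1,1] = 'cell'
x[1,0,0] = 'extent'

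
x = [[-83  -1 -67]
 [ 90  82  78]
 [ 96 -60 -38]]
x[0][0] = -83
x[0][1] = -1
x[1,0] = 90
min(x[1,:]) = 78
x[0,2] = -67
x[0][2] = -67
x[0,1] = -1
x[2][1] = -60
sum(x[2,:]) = -2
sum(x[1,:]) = 250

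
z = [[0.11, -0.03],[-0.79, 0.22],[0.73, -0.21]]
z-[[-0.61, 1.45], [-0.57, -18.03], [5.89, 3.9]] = [[0.72,-1.48],[-0.22,18.25],[-5.16,-4.11]]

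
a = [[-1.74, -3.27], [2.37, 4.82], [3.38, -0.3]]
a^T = [[-1.74, 2.37, 3.38], [-3.27, 4.82, -0.3]]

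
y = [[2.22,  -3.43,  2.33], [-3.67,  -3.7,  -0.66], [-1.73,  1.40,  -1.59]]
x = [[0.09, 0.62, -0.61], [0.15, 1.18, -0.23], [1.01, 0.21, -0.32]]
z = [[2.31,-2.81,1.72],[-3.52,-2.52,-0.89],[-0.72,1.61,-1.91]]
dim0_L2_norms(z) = [4.27, 4.1, 2.72]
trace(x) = 0.95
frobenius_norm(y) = 7.56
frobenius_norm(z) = 6.52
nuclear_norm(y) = 10.84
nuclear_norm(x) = 2.86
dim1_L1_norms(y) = [7.98, 8.03, 4.72]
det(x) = 0.56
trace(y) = -3.07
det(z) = 18.65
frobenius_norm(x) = 1.84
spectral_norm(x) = 1.55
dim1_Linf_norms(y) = [3.43, 3.7, 1.73]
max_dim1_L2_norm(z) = 4.42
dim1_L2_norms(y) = [4.7, 5.25, 2.74]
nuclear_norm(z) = 10.01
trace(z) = -2.12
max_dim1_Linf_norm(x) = 1.18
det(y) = 4.32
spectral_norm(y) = 5.49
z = x + y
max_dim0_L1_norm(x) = 2.01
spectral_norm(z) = 4.84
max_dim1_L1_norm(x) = 1.56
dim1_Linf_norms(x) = [0.62, 1.18, 1.01]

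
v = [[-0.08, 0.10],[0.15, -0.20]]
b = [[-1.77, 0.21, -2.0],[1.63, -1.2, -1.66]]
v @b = [[0.30, -0.14, -0.01],  [-0.59, 0.27, 0.03]]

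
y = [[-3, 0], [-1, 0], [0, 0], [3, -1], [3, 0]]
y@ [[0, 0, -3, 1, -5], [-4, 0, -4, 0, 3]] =[[0, 0, 9, -3, 15], [0, 0, 3, -1, 5], [0, 0, 0, 0, 0], [4, 0, -5, 3, -18], [0, 0, -9, 3, -15]]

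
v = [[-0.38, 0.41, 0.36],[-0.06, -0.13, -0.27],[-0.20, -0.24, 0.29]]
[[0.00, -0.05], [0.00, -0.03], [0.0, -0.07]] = v@[[-0.01, 0.25], [-0.0, 0.10], [-0.00, 0.02]]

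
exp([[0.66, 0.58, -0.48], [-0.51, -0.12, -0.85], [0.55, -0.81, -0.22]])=[[1.42, 0.98, -0.88],[-0.94, 0.92, -0.56],[0.93, -0.49, 0.86]]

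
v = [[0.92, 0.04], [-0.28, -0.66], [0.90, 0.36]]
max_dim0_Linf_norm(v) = 0.92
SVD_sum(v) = [[0.81, 0.32], [-0.47, -0.18], [0.90, 0.36]] + [[0.11, -0.28], [0.19, -0.48], [-0.00, 0.00]]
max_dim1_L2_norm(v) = 0.97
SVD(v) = [[-0.62, -0.51], [0.36, -0.86], [-0.69, 0.01]] @ diag([1.3964273017798494, 0.5929509177359026]) @ [[-0.93, -0.37],[-0.37, 0.93]]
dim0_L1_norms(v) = [2.1, 1.06]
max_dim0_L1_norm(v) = 2.1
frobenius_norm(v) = 1.52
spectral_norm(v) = 1.40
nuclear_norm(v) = 1.99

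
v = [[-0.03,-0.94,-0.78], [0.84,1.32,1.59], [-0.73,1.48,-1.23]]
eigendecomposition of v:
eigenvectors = [[0.13, -0.89, -0.57], [-0.45, 0.05, 0.67], [0.89, 0.44, 0.48]]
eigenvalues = [-2.08, 0.41, 1.73]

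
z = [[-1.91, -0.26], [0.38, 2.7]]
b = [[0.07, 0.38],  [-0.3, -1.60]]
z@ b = [[-0.06,-0.31], [-0.78,-4.18]]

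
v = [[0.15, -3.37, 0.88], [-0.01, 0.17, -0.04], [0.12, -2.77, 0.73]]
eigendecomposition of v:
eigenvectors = [[-0.77,0.88,0.5], [0.04,0.16,0.24], [-0.64,0.46,0.83]]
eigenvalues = [1.04, -0.0, 0.01]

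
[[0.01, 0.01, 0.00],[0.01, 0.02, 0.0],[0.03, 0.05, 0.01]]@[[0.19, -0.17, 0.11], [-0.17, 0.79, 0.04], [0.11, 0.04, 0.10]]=[[0.00, 0.01, 0.00],[-0.0, 0.01, 0.0],[-0.0, 0.03, 0.01]]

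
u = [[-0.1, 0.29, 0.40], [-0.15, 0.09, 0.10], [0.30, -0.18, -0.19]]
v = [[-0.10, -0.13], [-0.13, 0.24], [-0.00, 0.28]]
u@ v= [[-0.03, 0.19], [0.00, 0.07], [-0.01, -0.14]]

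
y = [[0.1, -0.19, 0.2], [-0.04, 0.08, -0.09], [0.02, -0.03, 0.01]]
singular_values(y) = [0.32, 0.02, 0.0]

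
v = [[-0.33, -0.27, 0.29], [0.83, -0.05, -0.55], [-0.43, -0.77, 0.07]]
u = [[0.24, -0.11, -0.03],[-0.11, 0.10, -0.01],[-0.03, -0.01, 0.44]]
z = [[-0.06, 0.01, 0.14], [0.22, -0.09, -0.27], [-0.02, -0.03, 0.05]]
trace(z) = -0.10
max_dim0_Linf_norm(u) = 0.44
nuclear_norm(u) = 0.78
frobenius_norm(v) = 1.43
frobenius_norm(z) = 0.40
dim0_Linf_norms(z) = [0.22, 0.09, 0.27]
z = v @ u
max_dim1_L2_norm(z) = 0.36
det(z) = -0.00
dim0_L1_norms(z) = [0.3, 0.13, 0.46]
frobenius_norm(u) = 0.54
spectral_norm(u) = 0.44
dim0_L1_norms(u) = [0.38, 0.22, 0.48]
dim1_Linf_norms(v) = [0.33, 0.83, 0.77]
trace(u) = 0.78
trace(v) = -0.31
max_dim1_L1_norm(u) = 0.48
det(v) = -0.10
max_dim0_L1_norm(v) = 1.59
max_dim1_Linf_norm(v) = 0.83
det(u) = 0.01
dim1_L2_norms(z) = [0.15, 0.36, 0.06]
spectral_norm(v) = 1.23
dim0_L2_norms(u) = [0.27, 0.15, 0.44]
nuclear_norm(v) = 2.06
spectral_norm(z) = 0.39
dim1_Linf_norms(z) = [0.14, 0.27, 0.05]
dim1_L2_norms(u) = [0.27, 0.15, 0.44]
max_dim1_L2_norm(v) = 1.0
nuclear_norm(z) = 0.47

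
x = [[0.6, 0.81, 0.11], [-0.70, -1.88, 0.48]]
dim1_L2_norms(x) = [1.01, 2.06]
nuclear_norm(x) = 2.66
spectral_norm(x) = 2.26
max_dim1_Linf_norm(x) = 1.88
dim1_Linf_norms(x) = [0.81, 1.88]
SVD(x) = [[-0.42, 0.91], [0.91, 0.42]] @ diag([2.264160309746135, 0.3956994968031757]) @ [[-0.39, -0.9, 0.17], [0.64, -0.13, 0.76]]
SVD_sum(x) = [[0.37, 0.86, -0.16], [-0.81, -1.86, 0.35]] + [[0.23,-0.05,0.27], [0.11,-0.02,0.13]]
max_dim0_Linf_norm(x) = 1.88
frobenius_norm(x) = 2.30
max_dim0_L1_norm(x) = 2.69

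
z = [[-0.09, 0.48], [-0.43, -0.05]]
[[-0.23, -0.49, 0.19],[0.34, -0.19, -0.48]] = z @ [[-0.73, 0.54, 1.05], [-0.61, -0.92, 0.6]]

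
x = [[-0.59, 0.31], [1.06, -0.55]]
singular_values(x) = [1.37, 0.0]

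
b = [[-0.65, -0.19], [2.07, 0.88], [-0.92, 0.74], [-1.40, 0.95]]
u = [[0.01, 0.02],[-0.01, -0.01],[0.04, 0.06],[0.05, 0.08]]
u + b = [[-0.64, -0.17],[2.06, 0.87],[-0.88, 0.80],[-1.35, 1.03]]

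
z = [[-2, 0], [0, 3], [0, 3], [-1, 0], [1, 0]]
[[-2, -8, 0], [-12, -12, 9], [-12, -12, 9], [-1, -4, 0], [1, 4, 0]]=z @ [[1, 4, 0], [-4, -4, 3]]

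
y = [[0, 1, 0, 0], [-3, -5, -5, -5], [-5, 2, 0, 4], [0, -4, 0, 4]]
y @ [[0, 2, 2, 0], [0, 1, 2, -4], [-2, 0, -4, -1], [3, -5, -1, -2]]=[[0, 1, 2, -4], [-5, 14, 9, 35], [12, -28, -10, -16], [12, -24, -12, 8]]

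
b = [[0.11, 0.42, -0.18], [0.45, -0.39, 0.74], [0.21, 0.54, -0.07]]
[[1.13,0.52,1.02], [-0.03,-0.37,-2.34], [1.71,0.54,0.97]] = b@[[0.34, 1.9, -0.66], [3.22, 0.05, 1.83], [1.45, -1.63, -1.79]]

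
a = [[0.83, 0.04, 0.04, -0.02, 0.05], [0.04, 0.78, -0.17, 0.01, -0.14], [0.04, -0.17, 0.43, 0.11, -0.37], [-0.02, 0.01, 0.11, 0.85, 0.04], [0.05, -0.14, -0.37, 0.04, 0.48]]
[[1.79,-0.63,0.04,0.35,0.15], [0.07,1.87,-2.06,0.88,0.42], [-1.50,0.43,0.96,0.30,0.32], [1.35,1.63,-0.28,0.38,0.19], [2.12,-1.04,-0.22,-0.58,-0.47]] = a@[[2.1, -0.95, 0.18, 0.53, 0.26], [0.12, 2.83, -2.65, 0.68, 0.25], [-1.63, 1.83, 0.6, -0.61, -0.26], [1.71, 1.62, -0.34, 0.60, 0.31], [2.84, 0.03, -0.76, -1.59, -1.16]]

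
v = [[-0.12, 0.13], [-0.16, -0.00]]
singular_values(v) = [0.22, 0.1]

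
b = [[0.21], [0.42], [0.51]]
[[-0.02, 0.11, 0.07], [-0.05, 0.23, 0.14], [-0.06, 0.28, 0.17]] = b @[[-0.11, 0.54, 0.33]]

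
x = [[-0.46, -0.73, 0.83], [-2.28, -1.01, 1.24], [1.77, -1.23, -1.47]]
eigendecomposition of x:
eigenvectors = [[(-0.64+0j), 0.38-0.04j, 0.38+0.04j], [(0.34+0j), 0.82+0.00j, 0.82-0.00j], [(-0.68+0j), 0.12+0.41j, 0.12-0.41j]]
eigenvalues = [(0.81+0j), (-1.87+0.73j), (-1.87-0.73j)]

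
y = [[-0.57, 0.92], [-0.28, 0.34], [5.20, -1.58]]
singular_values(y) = [5.51, 0.74]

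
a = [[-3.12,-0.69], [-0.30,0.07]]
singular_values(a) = [3.21, 0.13]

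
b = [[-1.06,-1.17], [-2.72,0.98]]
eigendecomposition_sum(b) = [[-1.57, -0.6], [-1.39, -0.53]] + [[0.51, -0.57], [-1.33, 1.51]]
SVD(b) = [[-0.26,-0.96], [-0.96,0.26]] @ diag([2.9722612953904077, 1.4201981523449958]) @ [[0.98,-0.21],[0.21,0.98]]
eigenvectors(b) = [[-0.75,0.36], [-0.66,-0.93]]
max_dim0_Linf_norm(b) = 2.72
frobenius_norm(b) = 3.29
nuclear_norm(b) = 4.39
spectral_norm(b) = 2.97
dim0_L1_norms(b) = [3.78, 2.15]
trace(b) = -0.08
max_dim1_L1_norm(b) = 3.7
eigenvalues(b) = [-2.09, 2.01]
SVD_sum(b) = [[-0.77, 0.17], [-2.80, 0.61]] + [[-0.29, -1.34], [0.08, 0.37]]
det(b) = -4.22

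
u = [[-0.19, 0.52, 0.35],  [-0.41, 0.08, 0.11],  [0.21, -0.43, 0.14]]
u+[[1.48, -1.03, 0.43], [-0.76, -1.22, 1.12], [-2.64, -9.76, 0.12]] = [[1.29, -0.51, 0.78], [-1.17, -1.14, 1.23], [-2.43, -10.19, 0.26]]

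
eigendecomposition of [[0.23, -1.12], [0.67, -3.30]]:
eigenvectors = [[0.98, 0.32], [0.2, 0.95]]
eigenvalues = [0.0, -3.07]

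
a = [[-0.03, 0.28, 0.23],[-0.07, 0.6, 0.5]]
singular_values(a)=[0.86, 0.0]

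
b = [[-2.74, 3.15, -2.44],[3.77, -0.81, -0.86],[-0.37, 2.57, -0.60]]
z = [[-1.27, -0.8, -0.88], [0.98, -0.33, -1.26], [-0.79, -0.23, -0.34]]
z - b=[[1.47, -3.95, 1.56], [-2.79, 0.48, -0.4], [-0.42, -2.80, 0.26]]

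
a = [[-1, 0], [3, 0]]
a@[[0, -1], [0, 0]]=[[0, 1], [0, -3]]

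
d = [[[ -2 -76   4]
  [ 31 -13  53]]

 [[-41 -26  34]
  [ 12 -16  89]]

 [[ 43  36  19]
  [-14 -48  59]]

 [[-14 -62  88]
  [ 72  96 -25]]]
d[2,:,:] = [[43, 36, 19], [-14, -48, 59]]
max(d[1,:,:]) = 89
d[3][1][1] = 96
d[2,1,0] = -14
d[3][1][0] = 72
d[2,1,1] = -48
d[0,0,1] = -76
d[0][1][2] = 53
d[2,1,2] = 59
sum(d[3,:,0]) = 58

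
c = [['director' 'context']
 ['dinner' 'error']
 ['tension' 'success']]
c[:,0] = ['director', 'dinner', 'tension']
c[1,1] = 'error'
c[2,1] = 'success'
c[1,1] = 'error'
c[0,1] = 'context'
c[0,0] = 'director'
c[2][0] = 'tension'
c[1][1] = 'error'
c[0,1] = 'context'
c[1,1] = 'error'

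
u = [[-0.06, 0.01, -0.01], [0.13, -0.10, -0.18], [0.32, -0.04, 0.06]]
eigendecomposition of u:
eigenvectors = [[0.07, -0.17, -0.14],[-0.96, -0.87, -0.83],[-0.27, 0.46, 0.55]]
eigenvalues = [-0.16, 0.02, 0.04]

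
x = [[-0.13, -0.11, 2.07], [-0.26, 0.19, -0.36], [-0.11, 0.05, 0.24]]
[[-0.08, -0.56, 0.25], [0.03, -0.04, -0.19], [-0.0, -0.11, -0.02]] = x@[[0.02, 0.48, 0.18],[0.11, -0.03, -0.58],[-0.03, -0.24, 0.10]]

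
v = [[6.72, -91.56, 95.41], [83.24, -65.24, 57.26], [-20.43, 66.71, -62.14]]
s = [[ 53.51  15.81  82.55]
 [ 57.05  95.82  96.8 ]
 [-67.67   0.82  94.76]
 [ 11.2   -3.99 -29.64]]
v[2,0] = -20.43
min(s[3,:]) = -29.64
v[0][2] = 95.41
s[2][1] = 0.82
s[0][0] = 53.51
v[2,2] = -62.14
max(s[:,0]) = 57.05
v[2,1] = 66.71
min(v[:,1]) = -91.56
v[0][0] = 6.72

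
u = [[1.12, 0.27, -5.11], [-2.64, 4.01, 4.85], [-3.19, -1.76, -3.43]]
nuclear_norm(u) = 15.58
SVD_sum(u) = [[0.73, -1.91, -4.18], [-1.01, 2.64, 5.76], [0.52, -1.36, -2.96]] + [[0.09,-0.00,0.02], [-1.80,0.09,-0.36], [-3.63,0.18,-0.72]] + [[0.29,2.19,-0.95], [0.17,1.29,-0.56], [-0.08,-0.58,0.25]]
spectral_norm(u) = 8.59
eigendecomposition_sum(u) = [[1.42+0.54j,0.40-0.96j,-1.01-0.71j], [(-1.64+2.85j),1.91+1.18j,(1.85-1.91j)], [(-0.51-0.79j),(-0.55+0.33j),(0.24+0.72j)]] + [[(1.42-0.54j), (0.4+0.96j), -1.01+0.71j],[-1.64-2.85j, 1.91-1.18j, (1.85+1.91j)],[(-0.51+0.79j), -0.55-0.33j, (0.24-0.72j)]] + [[-1.72-0.00j, -0.53+0.00j, (-3.1-0j)], [0.63+0.00j, 0.19-0.00j, 1.14+0.00j], [-2.17-0.00j, -0.67+0.00j, (-3.92-0j)]]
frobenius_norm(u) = 9.95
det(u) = -101.58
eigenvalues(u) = [(3.57+2.44j), (3.57-2.44j), (-5.44+0j)]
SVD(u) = [[-0.54, -0.02, 0.84],[0.75, 0.44, 0.49],[-0.38, 0.9, -0.22]] @ diag([8.588093642308678, 4.13846355091256, 2.8579655401536175]) @ [[-0.16, 0.41, 0.9],  [-0.98, 0.05, -0.19],  [0.12, 0.91, -0.39]]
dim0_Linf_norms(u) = [3.19, 4.01, 5.11]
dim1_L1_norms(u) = [6.5, 11.5, 8.38]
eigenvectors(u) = [[(0.06+0.4j), 0.06-0.40j, 0.60+0.00j], [-0.88+0.00j, -0.88-0.00j, -0.22+0.00j], [0.11-0.22j, 0.11+0.22j, (0.76+0j)]]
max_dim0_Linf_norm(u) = 5.11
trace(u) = 1.70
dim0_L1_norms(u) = [6.95, 6.04, 13.39]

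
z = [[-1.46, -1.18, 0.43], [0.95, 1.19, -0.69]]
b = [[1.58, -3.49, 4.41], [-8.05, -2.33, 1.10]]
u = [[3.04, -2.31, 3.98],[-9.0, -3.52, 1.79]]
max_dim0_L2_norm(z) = 1.74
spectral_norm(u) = 9.94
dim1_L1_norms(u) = [9.33, 14.31]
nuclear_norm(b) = 14.29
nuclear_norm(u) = 15.25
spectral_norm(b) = 8.45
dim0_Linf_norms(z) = [1.46, 1.19, 0.69]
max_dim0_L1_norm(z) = 2.41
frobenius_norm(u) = 11.27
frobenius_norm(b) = 10.27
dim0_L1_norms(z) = [2.41, 2.37, 1.12]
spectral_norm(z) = 2.52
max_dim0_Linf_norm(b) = 8.05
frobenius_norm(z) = 2.55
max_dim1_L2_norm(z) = 1.93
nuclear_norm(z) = 2.89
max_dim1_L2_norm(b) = 8.45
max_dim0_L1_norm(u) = 12.04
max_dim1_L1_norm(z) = 3.07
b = u + z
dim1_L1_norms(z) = [3.07, 2.83]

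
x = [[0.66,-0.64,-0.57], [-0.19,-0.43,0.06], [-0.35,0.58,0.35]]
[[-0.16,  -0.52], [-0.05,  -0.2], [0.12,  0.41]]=x@[[0.06, 0.02],[0.11, 0.50],[0.22, 0.37]]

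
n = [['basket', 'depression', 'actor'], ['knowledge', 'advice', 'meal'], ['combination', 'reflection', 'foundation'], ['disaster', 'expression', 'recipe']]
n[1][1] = 'advice'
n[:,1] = ['depression', 'advice', 'reflection', 'expression']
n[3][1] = 'expression'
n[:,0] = ['basket', 'knowledge', 'combination', 'disaster']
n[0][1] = 'depression'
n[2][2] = 'foundation'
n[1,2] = 'meal'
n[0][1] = 'depression'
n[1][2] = 'meal'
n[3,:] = ['disaster', 'expression', 'recipe']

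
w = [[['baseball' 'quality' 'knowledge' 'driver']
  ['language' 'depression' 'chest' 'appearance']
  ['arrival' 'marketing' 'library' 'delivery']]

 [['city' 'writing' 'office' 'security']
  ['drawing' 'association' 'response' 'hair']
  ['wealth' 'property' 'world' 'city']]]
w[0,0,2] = 'knowledge'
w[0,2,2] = 'library'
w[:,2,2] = ['library', 'world']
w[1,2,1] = 'property'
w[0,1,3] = 'appearance'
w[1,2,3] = 'city'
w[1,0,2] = 'office'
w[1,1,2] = 'response'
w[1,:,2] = ['office', 'response', 'world']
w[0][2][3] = 'delivery'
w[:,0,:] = [['baseball', 'quality', 'knowledge', 'driver'], ['city', 'writing', 'office', 'security']]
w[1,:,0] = ['city', 'drawing', 'wealth']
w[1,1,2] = 'response'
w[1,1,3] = 'hair'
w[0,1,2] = 'chest'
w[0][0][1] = 'quality'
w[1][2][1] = 'property'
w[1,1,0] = 'drawing'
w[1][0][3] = 'security'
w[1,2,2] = 'world'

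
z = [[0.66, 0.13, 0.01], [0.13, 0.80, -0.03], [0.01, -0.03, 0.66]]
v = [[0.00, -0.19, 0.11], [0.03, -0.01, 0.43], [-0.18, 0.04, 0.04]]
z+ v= [[0.66, -0.06, 0.12], [0.16, 0.79, 0.40], [-0.17, 0.01, 0.7]]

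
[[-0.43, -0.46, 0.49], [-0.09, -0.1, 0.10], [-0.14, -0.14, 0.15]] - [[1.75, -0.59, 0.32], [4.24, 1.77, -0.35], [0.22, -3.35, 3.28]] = [[-2.18, 0.13, 0.17], [-4.33, -1.87, 0.45], [-0.36, 3.21, -3.13]]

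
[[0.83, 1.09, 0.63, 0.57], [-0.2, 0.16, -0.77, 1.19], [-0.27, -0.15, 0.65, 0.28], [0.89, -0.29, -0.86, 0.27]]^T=[[0.83, -0.20, -0.27, 0.89], [1.09, 0.16, -0.15, -0.29], [0.63, -0.77, 0.65, -0.86], [0.57, 1.19, 0.28, 0.27]]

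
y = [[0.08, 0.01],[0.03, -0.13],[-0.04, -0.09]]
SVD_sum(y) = [[0.0, 0.01], [-0.00, -0.13], [-0.00, -0.09]] + [[0.08, -0.0], [0.03, -0.00], [-0.04, 0.0]]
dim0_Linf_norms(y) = [0.08, 0.13]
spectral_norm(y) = 0.16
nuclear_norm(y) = 0.25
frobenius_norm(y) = 0.18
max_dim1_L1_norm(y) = 0.16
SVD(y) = [[0.08,0.85],  [-0.81,0.36],  [-0.58,-0.39]] @ diag([0.15847844467342992, 0.09425806370751845]) @ [[0.03, 1.00],  [1.00, -0.03]]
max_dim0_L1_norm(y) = 0.23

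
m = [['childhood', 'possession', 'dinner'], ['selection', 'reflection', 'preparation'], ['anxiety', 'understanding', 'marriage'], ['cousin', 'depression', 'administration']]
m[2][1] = 'understanding'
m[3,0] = 'cousin'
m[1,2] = 'preparation'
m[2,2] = 'marriage'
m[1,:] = ['selection', 'reflection', 'preparation']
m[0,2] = 'dinner'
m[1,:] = ['selection', 'reflection', 'preparation']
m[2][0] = 'anxiety'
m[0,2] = 'dinner'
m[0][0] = 'childhood'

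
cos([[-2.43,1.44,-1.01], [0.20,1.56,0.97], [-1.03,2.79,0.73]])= [[-0.62, 0.91, -0.70], [0.27, -0.31, -0.5], [-0.51, -1.22, -0.02]]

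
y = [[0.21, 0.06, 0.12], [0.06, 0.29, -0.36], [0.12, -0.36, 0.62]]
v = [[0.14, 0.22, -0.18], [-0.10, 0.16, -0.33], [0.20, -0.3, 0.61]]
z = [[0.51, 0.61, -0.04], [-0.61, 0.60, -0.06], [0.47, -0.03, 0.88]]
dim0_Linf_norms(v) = [0.2, 0.3, 0.61]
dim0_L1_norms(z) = [1.59, 1.24, 0.98]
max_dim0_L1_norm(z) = 1.59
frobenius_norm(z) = 1.54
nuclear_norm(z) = 2.59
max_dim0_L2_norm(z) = 0.92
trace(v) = 0.91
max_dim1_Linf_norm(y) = 0.62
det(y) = -0.00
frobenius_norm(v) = 0.86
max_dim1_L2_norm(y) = 0.73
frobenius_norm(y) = 0.90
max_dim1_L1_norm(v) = 1.11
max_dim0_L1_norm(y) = 1.1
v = z @ y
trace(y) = 1.12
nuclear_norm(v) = 1.07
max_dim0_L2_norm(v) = 0.72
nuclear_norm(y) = 1.13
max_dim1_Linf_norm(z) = 0.88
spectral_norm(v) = 0.83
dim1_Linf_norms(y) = [0.21, 0.36, 0.62]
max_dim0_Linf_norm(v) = 0.61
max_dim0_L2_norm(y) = 0.73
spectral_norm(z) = 1.13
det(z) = 0.59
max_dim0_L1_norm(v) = 1.12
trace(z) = 1.99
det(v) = -0.00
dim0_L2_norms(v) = [0.26, 0.4, 0.72]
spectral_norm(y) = 0.86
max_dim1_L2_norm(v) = 0.71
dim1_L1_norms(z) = [1.16, 1.27, 1.38]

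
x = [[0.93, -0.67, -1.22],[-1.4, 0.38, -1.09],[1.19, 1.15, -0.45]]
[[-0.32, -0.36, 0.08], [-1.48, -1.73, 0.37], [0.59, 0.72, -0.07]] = x@[[0.60, 0.71, -0.13],[0.14, 0.18, 0.01],[0.64, 0.74, -0.17]]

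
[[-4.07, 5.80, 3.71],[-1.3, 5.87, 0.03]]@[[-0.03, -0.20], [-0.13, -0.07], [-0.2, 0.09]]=[[-1.37,0.74], [-0.73,-0.15]]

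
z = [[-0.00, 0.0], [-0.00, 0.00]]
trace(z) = 0.00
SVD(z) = [[1.00,0.00], [0.0,1.0]] @ diag([-0.0, 0.0]) @ [[1.00, 0.00], [0.0, 1.0]]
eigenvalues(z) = [-0.0, 0.0]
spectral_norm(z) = 0.00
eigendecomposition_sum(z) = [[-0.0, -0.0], [-0.0, -0.0]] + [[0.00, 0.00], [0.00, 0.00]]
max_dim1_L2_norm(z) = 0.0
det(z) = 0.00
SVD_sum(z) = [[-0.0,-0.0], [-0.00,-0.0]] + [[0.0, 0.00], [0.0, 0.00]]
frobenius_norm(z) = 0.00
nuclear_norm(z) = 0.00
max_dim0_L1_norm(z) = 0.0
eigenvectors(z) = [[1.0, 0.00], [0.0, 1.00]]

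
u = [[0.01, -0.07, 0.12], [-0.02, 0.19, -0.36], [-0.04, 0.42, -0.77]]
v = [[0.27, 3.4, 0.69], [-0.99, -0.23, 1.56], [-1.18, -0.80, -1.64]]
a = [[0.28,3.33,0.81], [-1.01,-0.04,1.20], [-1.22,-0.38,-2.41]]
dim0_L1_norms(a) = [2.51, 3.75, 4.42]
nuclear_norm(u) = 0.99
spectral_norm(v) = 3.74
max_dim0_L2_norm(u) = 0.86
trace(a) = -2.17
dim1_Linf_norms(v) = [3.4, 1.56, 1.64]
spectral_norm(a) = 3.74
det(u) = 0.00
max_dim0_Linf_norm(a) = 3.33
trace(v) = -1.60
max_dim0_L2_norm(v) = 3.5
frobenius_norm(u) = 0.98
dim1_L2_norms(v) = [3.48, 1.86, 2.17]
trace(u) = -0.57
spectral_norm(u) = 0.98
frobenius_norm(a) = 4.66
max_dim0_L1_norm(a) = 4.42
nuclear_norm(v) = 7.23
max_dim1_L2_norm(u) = 0.88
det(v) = -10.98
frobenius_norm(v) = 4.51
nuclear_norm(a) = 7.54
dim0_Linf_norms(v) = [1.18, 3.4, 1.64]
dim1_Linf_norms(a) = [3.33, 1.2, 2.41]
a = u + v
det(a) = -12.55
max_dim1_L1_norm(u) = 1.23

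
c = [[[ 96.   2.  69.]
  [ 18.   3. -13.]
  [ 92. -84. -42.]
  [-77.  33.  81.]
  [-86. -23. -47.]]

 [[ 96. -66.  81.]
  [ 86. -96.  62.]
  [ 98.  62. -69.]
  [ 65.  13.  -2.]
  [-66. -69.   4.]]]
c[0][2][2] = -42.0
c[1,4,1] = -69.0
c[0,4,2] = -47.0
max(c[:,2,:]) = 98.0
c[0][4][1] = -23.0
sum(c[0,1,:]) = 8.0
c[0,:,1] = [2.0, 3.0, -84.0, 33.0, -23.0]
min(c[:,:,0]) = -86.0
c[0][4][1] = -23.0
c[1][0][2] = 81.0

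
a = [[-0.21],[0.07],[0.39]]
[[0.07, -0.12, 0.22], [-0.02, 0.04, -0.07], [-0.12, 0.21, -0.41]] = a @ [[-0.32, 0.55, -1.04]]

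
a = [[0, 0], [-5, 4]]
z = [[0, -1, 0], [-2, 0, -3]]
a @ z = [[0, 0, 0], [-8, 5, -12]]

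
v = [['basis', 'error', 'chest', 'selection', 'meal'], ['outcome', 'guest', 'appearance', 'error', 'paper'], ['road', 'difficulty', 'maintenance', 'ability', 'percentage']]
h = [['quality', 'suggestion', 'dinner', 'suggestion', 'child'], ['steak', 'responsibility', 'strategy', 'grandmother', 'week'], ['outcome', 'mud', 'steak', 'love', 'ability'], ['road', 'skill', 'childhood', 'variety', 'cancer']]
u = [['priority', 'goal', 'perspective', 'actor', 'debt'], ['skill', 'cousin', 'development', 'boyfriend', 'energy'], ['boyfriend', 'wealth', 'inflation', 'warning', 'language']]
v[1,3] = 'error'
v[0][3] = 'selection'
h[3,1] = 'skill'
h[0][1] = 'suggestion'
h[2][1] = 'mud'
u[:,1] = ['goal', 'cousin', 'wealth']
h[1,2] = 'strategy'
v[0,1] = 'error'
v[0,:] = ['basis', 'error', 'chest', 'selection', 'meal']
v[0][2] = 'chest'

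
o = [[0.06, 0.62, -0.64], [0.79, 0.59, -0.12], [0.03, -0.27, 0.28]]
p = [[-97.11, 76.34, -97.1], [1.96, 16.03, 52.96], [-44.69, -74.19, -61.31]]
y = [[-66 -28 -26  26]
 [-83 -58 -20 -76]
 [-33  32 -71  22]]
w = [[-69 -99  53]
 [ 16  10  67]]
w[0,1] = -99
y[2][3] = 22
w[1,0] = 16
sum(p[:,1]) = 18.180000000000007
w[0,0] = -69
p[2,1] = -74.19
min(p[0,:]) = -97.11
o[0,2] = -0.644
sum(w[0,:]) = -115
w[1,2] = 67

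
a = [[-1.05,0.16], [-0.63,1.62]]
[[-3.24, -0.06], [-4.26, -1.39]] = a@[[2.85, -0.08], [-1.52, -0.89]]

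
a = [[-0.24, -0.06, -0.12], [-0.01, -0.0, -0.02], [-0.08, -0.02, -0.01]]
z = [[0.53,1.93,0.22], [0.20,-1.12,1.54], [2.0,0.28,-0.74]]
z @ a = [[-0.16, -0.04, -0.1],  [-0.16, -0.04, -0.02],  [-0.42, -0.11, -0.24]]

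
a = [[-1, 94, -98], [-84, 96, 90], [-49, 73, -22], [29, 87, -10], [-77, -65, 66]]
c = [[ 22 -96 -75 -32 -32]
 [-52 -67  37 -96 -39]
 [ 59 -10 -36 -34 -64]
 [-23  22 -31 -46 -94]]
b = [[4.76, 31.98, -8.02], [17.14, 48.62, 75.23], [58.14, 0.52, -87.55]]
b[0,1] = 31.98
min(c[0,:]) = -96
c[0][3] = -32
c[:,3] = [-32, -96, -34, -46]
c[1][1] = -67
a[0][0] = -1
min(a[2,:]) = -49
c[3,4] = -94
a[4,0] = -77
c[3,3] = -46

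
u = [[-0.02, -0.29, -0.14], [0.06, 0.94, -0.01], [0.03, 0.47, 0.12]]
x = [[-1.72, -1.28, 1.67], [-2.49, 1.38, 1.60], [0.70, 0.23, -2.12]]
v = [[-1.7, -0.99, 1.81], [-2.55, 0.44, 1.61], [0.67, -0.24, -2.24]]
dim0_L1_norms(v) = [4.92, 1.67, 5.66]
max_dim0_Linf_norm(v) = 2.55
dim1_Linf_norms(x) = [1.72, 2.49, 2.12]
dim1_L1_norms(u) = [0.45, 1.01, 0.62]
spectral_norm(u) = 1.10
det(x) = 8.42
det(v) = 6.18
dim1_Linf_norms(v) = [1.81, 2.55, 2.24]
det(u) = -0.00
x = u + v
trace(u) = 1.04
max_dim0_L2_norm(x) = 3.14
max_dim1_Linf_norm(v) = 2.55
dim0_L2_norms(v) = [3.14, 1.11, 3.3]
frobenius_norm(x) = 4.80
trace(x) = -2.46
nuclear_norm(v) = 6.76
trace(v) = -3.50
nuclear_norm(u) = 1.26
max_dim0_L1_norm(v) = 5.66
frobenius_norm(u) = 1.11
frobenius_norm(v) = 4.69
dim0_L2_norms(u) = [0.07, 1.09, 0.18]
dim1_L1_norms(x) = [4.67, 5.47, 3.05]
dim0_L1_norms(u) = [0.11, 1.7, 0.27]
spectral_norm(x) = 4.25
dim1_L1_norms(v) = [4.5, 4.6, 3.15]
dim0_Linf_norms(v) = [2.55, 0.99, 2.24]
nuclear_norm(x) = 7.25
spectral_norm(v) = 4.37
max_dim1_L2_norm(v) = 3.05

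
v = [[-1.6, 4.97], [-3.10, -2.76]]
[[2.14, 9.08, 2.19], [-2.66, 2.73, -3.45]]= v @ [[0.37, -1.95, 0.56],[0.55, 1.20, 0.62]]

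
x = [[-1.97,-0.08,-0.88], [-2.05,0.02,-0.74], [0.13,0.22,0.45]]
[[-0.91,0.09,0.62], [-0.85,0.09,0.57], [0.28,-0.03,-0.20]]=x @[[0.34,-0.10,-0.20], [0.64,-0.37,-0.3], [0.22,0.15,-0.23]]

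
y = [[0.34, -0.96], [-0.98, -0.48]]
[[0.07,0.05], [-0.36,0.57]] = y @ [[0.34, -0.47], [0.05, -0.22]]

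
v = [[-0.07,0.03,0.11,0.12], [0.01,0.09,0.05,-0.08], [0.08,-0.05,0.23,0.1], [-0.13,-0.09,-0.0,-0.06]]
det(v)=0.001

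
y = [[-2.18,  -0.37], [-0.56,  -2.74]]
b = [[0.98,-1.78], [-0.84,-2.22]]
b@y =[[-1.14,4.51], [3.07,6.39]]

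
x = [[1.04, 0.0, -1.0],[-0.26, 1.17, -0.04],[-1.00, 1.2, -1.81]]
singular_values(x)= [2.54, 1.47, 0.81]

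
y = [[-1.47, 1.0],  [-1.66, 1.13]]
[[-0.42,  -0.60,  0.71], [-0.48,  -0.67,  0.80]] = y@[[0.01, 0.57, -1.07], [-0.41, 0.24, -0.86]]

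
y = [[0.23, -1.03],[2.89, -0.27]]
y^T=[[0.23, 2.89], [-1.03, -0.27]]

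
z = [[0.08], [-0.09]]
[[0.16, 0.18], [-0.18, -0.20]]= z@[[1.98, 2.2]]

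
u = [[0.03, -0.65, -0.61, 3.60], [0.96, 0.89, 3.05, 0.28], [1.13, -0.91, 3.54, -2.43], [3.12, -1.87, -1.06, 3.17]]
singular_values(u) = [6.44, 4.58, 2.48, 1.11]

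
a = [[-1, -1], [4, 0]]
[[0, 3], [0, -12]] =a @ [[0, -3], [0, 0]]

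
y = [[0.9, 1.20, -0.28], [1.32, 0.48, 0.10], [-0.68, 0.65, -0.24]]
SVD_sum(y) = [[1.17, 0.84, -0.09], [1.09, 0.78, -0.08], [-0.13, -0.09, 0.01]] + [[-0.28, 0.38, -0.15], [0.23, -0.32, 0.13], [-0.54, 0.73, -0.29]] + [[0.01, -0.01, -0.04], [-0.01, 0.02, 0.05], [-0.01, 0.01, 0.04]]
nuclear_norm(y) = 3.22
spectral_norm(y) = 1.98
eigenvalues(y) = [1.97, -0.94, 0.11]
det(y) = -0.20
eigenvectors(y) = [[-0.75, -0.41, -0.16], [-0.66, 0.44, 0.33], [0.04, -0.8, 0.93]]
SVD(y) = [[-0.73, 0.43, -0.53], [-0.68, -0.36, 0.64], [0.08, 0.83, 0.55]] @ diag([1.9797427669440857, 1.151949885111615, 0.08561564649005783]) @ [[-0.81, -0.58, 0.06], [-0.57, 0.76, -0.31], [-0.13, 0.28, 0.95]]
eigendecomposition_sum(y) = [[1.17,0.9,-0.11],[1.04,0.79,-0.1],[-0.06,-0.04,0.01]] + [[-0.29,  0.31,  -0.16], [0.31,  -0.34,  0.17], [-0.56,  0.62,  -0.32]] + [[0.01, -0.01, -0.01], [-0.02, 0.03, 0.02], [-0.06, 0.07, 0.07]]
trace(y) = 1.14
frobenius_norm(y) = 2.29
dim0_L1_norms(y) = [2.9, 2.33, 0.62]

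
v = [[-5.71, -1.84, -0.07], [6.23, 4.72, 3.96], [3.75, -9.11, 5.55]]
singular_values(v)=[11.35, 10.22, 2.71]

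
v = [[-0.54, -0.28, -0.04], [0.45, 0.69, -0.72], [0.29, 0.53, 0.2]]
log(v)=[[(-1.05+3.43j), (-0.35+0.49j), (0.14+0.8j)],[(0.36-1.58j), (0.11-0.22j), (-1.32-0.37j)],[(0.43-0.26j), (0.89-0.04j), -0.68-0.06j]]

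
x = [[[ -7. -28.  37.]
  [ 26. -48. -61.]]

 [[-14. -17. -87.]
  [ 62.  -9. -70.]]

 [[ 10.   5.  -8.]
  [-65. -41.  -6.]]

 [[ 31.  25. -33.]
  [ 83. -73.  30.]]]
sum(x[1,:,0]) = 48.0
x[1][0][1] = -17.0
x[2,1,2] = -6.0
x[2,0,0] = 10.0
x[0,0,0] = -7.0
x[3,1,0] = 83.0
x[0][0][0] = -7.0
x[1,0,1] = -17.0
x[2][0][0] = 10.0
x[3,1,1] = -73.0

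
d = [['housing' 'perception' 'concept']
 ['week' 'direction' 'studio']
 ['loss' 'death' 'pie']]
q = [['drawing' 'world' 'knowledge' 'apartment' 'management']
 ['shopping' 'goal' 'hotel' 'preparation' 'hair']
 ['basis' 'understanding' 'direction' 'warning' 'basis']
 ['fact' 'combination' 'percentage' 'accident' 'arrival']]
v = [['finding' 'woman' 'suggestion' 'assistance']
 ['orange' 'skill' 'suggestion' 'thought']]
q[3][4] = 'arrival'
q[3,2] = 'percentage'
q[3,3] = 'accident'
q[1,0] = 'shopping'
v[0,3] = 'assistance'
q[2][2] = 'direction'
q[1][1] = 'goal'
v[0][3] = 'assistance'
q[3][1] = 'combination'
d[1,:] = ['week', 'direction', 'studio']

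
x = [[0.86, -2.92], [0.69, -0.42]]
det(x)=1.654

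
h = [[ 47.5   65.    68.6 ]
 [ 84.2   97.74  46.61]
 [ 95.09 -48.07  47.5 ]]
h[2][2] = 47.5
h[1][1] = 97.74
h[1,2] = 46.61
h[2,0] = 95.09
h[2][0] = 95.09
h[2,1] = -48.07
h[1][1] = 97.74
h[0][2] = 68.6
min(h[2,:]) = -48.07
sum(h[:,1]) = 114.67000000000002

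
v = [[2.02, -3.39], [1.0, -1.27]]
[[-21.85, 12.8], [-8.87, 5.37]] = v@[[-2.81,2.36], [4.77,-2.37]]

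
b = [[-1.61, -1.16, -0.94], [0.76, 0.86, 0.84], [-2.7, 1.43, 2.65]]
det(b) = 0.03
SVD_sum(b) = [[0.02, -0.01, -0.02], [-0.26, 0.15, 0.27], [-2.59, 1.51, 2.71]] + [[-1.63,-1.15,-0.92], [1.02,0.71,0.57], [-0.11,-0.08,-0.06]] + [[0.00,-0.00,0.00],[0.0,-0.00,0.0],[-0.0,0.0,-0.0]]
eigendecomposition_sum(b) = [[0.28, -0.46, -0.67], [-0.29, 0.48, 0.69], [-1.19, 1.99, 2.87]] + [[-1.89, -0.70, -0.27], [1.05, 0.39, 0.15], [-1.51, -0.56, -0.22]] + [[0.00,  0.00,  -0.0], [-0.0,  -0.0,  0.00], [0.00,  0.0,  -0.00]]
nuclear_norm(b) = 6.65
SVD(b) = [[0.01, 0.85, -0.53], [-0.1, -0.53, -0.84], [-1.00, 0.06, 0.08]] @ diag([4.061328426790129, 2.589807817011648, 0.0026231072763349176]) @ [[0.64, -0.37, -0.67], [-0.74, -0.52, -0.42], [-0.19, 0.77, -0.61]]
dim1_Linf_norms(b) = [1.61, 0.86, 2.7]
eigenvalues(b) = [3.62, -1.72, -0.0]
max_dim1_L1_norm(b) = 6.78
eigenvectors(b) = [[-0.22, -0.72, -0.20], [0.23, 0.4, 0.77], [0.95, -0.57, -0.61]]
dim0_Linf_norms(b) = [2.7, 1.43, 2.65]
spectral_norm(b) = 4.06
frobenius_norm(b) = 4.82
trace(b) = 1.90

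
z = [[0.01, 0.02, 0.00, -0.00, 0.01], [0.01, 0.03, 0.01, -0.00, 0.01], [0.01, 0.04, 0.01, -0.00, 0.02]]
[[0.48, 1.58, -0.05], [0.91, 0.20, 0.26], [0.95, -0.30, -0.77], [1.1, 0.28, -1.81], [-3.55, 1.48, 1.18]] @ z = [[0.02, 0.06, 0.02, 0.00, 0.02], [0.01, 0.03, 0.0, 0.0, 0.02], [-0.00, -0.02, -0.01, 0.0, -0.01], [-0.0, -0.04, -0.02, 0.0, -0.02], [-0.01, 0.02, 0.03, 0.00, 0.00]]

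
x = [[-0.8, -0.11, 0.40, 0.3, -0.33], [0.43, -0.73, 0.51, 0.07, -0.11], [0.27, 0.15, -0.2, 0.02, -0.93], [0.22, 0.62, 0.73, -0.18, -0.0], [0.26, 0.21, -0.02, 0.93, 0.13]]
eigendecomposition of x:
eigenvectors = [[(0.03-0.22j),(0.03+0.22j),(0.22-0.53j),(0.22+0.53j),-0.49+0.00j], [(-0.02-0.26j),-0.02+0.26j,(-0.62+0j),(-0.62-0j),-0.29+0.00j], [0.26-0.44j,0.26+0.44j,0.01-0.11j,(0.01+0.11j),0.68+0.00j], [(-0.26-0.43j),-0.26+0.43j,0.25+0.39j,0.25-0.39j,-0.26+0.00j], [-0.60+0.00j,(-0.6-0j),-0.07-0.23j,-0.07+0.23j,(0.39+0j)]]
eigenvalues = [(0.54+0.84j), (0.54-0.84j), (-0.93+0.37j), (-0.93-0.37j), (-1+0j)]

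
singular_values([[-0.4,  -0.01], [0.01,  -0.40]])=[0.4, 0.4]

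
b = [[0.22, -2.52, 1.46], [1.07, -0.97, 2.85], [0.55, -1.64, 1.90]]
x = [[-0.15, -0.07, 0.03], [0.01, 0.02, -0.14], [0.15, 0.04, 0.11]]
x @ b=[[-0.09, 0.40, -0.36], [-0.05, 0.18, -0.19], [0.14, -0.60, 0.54]]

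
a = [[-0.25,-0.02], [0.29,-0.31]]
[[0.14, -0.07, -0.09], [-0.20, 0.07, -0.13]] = a@ [[-0.58, 0.27, 0.31], [0.09, 0.02, 0.7]]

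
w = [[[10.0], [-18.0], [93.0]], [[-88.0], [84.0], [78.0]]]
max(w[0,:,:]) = 93.0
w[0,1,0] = -18.0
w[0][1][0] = -18.0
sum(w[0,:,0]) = 85.0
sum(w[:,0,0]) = -78.0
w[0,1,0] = -18.0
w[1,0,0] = -88.0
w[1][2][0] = 78.0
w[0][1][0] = -18.0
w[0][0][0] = 10.0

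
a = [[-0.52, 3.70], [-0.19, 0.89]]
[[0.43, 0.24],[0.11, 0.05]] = a@[[-0.11, 0.1], [0.10, 0.08]]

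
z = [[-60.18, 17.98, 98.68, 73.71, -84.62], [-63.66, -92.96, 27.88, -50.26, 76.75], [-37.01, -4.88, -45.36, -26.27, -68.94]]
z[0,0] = -60.18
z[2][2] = -45.36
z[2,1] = -4.88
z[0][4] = -84.62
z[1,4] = 76.75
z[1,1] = -92.96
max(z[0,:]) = 98.68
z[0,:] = [-60.18, 17.98, 98.68, 73.71, -84.62]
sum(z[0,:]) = 45.56999999999999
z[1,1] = -92.96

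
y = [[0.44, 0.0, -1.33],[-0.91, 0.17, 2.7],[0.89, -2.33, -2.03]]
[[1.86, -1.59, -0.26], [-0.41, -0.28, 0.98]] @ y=[[2.03,  0.34,  -6.24], [0.95,  -2.33,  -2.2]]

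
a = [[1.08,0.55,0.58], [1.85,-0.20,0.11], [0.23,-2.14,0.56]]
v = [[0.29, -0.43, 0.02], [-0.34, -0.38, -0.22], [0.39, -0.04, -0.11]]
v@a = [[-0.48, 0.20, 0.13], [-1.12, 0.36, -0.36], [0.32, 0.46, 0.16]]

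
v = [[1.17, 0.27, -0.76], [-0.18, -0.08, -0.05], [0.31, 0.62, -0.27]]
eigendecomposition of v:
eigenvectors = [[(0.97+0j), -0.47-0.04j, (-0.47+0.04j)], [(-0.17+0j), 0.01-0.39j, (0.01+0.39j)], [(0.15+0j), (-0.79+0j), (-0.79-0j)]]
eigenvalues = [(1+0j), (-0.09+0.32j), (-0.09-0.32j)]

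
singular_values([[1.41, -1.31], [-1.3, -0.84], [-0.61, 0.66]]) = [2.18, 1.47]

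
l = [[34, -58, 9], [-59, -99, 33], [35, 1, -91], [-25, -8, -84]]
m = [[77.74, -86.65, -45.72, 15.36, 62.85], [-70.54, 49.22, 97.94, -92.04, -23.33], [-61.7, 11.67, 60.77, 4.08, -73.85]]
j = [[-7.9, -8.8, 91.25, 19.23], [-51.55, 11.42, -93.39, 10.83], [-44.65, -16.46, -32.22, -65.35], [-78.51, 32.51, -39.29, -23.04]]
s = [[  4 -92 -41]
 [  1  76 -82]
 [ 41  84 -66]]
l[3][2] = -84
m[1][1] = 49.22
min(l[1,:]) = -99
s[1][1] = 76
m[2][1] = 11.67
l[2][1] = 1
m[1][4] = -23.33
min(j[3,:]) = -78.51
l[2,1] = 1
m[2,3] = 4.08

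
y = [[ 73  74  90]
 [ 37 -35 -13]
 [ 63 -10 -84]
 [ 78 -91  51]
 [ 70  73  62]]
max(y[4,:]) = 73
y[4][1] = 73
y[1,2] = -13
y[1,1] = -35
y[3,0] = 78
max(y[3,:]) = 78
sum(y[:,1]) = 11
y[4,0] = 70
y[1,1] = -35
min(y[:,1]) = -91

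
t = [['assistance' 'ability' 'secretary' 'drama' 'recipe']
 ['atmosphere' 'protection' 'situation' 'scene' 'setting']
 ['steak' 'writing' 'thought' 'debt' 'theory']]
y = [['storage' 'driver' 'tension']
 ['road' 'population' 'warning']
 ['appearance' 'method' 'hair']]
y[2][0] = 'appearance'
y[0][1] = 'driver'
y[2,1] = 'method'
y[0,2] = 'tension'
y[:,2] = ['tension', 'warning', 'hair']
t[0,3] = 'drama'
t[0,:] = ['assistance', 'ability', 'secretary', 'drama', 'recipe']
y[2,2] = 'hair'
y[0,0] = 'storage'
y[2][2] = 'hair'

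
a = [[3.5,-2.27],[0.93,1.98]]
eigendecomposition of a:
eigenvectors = [[(0.84+0j), (0.84-0j)], [(0.28-0.46j), 0.28+0.46j]]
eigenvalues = [(2.74+1.24j), (2.74-1.24j)]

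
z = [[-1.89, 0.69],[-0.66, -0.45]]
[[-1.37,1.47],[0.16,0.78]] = z @ [[0.39, -0.92], [-0.92, -0.39]]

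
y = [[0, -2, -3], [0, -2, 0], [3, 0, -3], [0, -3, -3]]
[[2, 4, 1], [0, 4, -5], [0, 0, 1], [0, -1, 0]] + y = [[2, 2, -2], [0, 2, -5], [3, 0, -2], [0, -4, -3]]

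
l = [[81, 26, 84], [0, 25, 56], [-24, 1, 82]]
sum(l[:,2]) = 222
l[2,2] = 82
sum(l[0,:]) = 191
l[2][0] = -24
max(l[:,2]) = 84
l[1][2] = 56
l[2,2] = 82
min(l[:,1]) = 1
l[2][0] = -24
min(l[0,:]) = 26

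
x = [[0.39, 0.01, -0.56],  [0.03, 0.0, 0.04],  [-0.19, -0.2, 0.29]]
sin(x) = [[0.36, -0.0, -0.52], [0.03, -0.00, 0.04], [-0.18, -0.19, 0.27]]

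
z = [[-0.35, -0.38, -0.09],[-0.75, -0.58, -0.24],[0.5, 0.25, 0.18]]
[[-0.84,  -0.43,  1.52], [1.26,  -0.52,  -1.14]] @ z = [[1.38, 0.95, 0.45], [-0.62, -0.46, -0.19]]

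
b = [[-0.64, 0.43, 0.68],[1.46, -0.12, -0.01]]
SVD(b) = [[-0.51, 0.86], [0.86, 0.51]] @ diag([1.6534390851262848, 0.6849373633966505]) @ [[0.96, -0.19, -0.21], [0.28, 0.45, 0.85]]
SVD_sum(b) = [[-0.81,0.16,0.18], [1.36,-0.28,-0.31]] + [[0.17, 0.27, 0.5], [0.10, 0.16, 0.3]]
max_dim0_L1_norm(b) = 2.1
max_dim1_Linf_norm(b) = 1.46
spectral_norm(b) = 1.65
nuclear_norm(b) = 2.34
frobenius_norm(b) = 1.79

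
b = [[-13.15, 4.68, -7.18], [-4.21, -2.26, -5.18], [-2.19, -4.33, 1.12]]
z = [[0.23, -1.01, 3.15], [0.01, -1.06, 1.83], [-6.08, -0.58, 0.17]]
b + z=[[-12.92, 3.67, -4.03], [-4.2, -3.32, -3.35], [-8.27, -4.91, 1.29]]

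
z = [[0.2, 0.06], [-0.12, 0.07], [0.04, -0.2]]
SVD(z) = [[-0.65, -0.64], [0.57, -0.06], [-0.5, 0.76]] @ diag([0.24089669901124558, 0.21556618567271946]) @ [[-0.91,0.42], [-0.42,-0.91]]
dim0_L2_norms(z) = [0.24, 0.22]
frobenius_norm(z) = 0.32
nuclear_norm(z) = 0.46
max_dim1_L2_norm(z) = 0.21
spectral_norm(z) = 0.24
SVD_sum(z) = [[0.14, -0.07], [-0.13, 0.06], [0.11, -0.05]] + [[0.06, 0.13], [0.01, 0.01], [-0.07, -0.15]]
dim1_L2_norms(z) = [0.21, 0.14, 0.2]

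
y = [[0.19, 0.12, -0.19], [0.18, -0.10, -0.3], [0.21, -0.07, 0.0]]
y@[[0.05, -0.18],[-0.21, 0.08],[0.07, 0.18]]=[[-0.03, -0.06], [0.01, -0.09], [0.03, -0.04]]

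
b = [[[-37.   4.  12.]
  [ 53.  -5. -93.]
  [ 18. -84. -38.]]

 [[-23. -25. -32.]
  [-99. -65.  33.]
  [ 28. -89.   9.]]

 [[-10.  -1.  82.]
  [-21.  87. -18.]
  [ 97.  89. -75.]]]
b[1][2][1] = -89.0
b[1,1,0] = -99.0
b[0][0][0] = -37.0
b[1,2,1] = -89.0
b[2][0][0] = -10.0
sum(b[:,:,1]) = -89.0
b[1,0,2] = -32.0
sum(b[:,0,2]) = 62.0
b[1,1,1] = -65.0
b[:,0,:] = [[-37.0, 4.0, 12.0], [-23.0, -25.0, -32.0], [-10.0, -1.0, 82.0]]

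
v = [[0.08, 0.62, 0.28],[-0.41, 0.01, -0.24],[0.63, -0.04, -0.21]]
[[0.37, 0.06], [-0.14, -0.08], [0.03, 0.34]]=v @ [[0.18, 0.43], [0.43, 0.21], [0.31, -0.39]]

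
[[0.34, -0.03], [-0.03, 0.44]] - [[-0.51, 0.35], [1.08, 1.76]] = [[0.85,-0.38],[-1.11,-1.32]]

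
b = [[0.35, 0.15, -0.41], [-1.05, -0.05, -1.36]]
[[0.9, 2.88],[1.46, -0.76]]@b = [[-2.71, -0.01, -4.29], [1.31, 0.26, 0.44]]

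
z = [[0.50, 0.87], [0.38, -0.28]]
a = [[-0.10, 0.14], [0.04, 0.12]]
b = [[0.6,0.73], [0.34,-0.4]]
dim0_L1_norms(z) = [0.88, 1.15]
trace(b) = 0.20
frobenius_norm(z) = 1.11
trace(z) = 0.22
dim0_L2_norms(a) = [0.11, 0.18]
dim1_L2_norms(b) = [0.94, 0.52]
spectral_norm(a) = 0.19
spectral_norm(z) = 1.01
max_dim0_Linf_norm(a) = 0.14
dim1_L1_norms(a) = [0.24, 0.16]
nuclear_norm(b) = 1.46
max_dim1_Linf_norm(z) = 0.87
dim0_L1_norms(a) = [0.14, 0.26]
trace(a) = 0.02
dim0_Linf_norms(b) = [0.6, 0.73]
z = b + a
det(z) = -0.47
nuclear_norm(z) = 1.47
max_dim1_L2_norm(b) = 0.94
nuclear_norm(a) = 0.28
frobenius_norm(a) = 0.21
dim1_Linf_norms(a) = [0.14, 0.12]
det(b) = -0.49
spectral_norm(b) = 0.95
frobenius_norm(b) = 1.08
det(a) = -0.02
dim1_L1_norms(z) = [1.37, 0.66]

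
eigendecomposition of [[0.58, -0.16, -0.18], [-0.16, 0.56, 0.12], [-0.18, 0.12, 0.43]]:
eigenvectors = [[-0.67, 0.53, 0.52], [0.58, 0.81, -0.07], [0.46, -0.25, 0.85]]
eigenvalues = [0.84, 0.42, 0.31]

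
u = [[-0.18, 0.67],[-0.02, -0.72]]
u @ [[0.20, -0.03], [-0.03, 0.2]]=[[-0.06, 0.14], [0.02, -0.14]]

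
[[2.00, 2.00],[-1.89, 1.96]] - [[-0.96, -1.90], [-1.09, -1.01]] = [[2.96,3.9], [-0.80,2.97]]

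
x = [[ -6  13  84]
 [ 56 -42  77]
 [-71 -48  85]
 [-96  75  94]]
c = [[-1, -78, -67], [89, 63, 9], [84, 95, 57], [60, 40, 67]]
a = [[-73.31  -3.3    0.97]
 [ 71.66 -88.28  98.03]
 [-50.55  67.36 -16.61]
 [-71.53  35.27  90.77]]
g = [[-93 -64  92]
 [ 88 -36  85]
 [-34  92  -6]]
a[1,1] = -88.28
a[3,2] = 90.77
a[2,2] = -16.61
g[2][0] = -34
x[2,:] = [-71, -48, 85]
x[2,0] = -71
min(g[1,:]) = -36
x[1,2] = 77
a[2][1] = 67.36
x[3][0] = -96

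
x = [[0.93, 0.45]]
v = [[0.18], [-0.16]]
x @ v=[[0.10]]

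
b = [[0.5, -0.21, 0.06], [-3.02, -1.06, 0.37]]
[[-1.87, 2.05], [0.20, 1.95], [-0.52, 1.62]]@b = [[-7.13, -1.78, 0.65], [-5.79, -2.11, 0.73], [-5.15, -1.61, 0.57]]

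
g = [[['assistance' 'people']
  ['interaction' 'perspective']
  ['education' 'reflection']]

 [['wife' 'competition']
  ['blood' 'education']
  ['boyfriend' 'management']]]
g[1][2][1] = 'management'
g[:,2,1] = ['reflection', 'management']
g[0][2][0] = 'education'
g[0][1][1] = 'perspective'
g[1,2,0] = 'boyfriend'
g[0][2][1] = 'reflection'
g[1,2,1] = 'management'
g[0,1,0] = 'interaction'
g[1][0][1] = 'competition'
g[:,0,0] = ['assistance', 'wife']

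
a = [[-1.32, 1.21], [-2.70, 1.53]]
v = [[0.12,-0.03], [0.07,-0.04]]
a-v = [[-1.44, 1.24], [-2.77, 1.57]]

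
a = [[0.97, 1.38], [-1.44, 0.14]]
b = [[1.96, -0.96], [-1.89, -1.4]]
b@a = [[3.28, 2.57], [0.18, -2.8]]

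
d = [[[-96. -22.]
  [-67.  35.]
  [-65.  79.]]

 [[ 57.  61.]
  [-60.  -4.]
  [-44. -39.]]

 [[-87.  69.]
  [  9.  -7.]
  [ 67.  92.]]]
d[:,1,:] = [[-67.0, 35.0], [-60.0, -4.0], [9.0, -7.0]]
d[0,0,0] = -96.0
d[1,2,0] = -44.0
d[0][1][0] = -67.0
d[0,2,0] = -65.0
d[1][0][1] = 61.0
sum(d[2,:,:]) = 143.0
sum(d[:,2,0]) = -42.0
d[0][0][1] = -22.0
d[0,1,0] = -67.0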